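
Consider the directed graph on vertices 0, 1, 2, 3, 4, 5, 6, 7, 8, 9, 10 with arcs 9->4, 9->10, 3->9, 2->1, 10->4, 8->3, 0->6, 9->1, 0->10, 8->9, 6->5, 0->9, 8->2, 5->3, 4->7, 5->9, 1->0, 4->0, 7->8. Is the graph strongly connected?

Yes

From 6 we can reach every vertex (0, 1, 2, 3, 4, 5, 6, 7, 8, 9, 10), and every vertex can reach 6 (0, 1, 2, 3, 4, 5, 6, 7, 8, 9, 10). So the whole graph is one strongly connected component.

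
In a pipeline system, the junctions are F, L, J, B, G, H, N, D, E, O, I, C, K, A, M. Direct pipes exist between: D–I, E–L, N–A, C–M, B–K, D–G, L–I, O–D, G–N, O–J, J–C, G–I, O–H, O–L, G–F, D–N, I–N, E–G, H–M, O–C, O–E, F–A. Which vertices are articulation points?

O

Removing O increases the component count from 2 to 3, so O is a cut vertex.
By contrast removing M leaves 2 components; it is not a cut vertex. No other vertex is a cut vertex either.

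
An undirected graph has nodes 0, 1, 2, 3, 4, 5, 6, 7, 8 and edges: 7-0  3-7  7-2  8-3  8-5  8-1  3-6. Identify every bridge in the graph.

removing 3-8 disconnects 3 from 8; removing 8-1 disconnects 8 from 1; removing 7-3 disconnects 7 from 3; removing 7-2 disconnects 7 from 2 — these are bridges.
In total 7 edges are bridges.

0-7, 1-8, 2-7, 3-6, 3-7, 3-8, 5-8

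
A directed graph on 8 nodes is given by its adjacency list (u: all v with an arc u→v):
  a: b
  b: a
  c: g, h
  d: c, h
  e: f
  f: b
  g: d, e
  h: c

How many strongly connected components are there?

4

{c, d, g, h} are all mutually reachable — one SCC of size 4.
{a, b} are all mutually reachable — one SCC of size 2.
{f} is an SCC by itself.
{e} is an SCC by itself.
That gives 4 strongly connected components.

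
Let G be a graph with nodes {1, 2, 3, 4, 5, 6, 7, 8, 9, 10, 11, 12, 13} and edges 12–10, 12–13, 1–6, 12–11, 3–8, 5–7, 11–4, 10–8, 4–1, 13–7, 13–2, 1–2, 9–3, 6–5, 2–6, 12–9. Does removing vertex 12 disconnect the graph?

Yes

Deleting 12 raises the number of components from 1 to 2, so 12 is a cut vertex.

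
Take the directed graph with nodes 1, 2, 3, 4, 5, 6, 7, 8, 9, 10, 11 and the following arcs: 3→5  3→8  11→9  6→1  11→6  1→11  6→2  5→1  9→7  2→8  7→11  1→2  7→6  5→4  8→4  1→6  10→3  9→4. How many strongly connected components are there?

{1, 6, 7, 9, 11} are all mutually reachable — one SCC of size 5.
{5} is an SCC by itself.
{8} is an SCC by itself.
{10} is an SCC by itself.
{4} is an SCC by itself.
(and 2 more singleton SCCs)
That gives 7 strongly connected components.

7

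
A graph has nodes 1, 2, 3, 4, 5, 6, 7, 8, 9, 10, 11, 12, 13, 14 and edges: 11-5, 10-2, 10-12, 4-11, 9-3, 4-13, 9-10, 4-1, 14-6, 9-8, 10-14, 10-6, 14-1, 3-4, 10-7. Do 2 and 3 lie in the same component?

Yes

From 2 we can reach 1, 2, 3, 4, 5, 6, 7, 8, 9, 10, 11, 12, 13, 14, which includes 3.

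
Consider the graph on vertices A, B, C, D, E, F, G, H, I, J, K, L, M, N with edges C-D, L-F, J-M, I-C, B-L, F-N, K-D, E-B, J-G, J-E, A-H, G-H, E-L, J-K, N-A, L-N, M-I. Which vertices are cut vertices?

Removing J increases the component count from 1 to 2, so J is a cut vertex.
By contrast removing H leaves 1 component; it is not a cut vertex. No other vertex is a cut vertex either.

J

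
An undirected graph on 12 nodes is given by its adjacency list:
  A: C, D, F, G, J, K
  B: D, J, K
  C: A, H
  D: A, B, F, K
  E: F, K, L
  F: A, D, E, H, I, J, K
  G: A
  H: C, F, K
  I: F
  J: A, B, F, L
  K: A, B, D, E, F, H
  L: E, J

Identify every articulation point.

A, F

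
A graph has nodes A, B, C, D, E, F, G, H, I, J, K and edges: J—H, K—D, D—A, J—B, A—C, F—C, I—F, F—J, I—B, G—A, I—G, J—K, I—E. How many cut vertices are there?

2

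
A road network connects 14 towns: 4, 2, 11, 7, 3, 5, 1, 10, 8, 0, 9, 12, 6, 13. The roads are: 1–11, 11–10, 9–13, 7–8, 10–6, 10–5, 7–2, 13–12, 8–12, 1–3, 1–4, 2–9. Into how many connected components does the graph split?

0 is isolated — a component by itself.
Starting from 2 we can reach 2, 7, 8, 9, 12, 13. That is one component of size 6.
Starting from 1 we can reach 1, 3, 4, 5, 6, 10, 11. That is one component of size 7.
Total: 3 components.

3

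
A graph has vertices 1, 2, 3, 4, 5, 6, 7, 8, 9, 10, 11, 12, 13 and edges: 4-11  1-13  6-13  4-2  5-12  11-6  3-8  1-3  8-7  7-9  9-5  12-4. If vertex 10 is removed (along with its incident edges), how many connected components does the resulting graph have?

1

With 10 gone, the remaining components are: {1, 2, 3, 4, 5, 6, 7, 8, 9, 11, 12, 13}.
That is 1 component.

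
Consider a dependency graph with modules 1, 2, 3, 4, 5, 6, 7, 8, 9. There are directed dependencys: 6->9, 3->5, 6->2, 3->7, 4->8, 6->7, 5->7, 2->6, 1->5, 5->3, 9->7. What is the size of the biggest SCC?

{2, 6} are all mutually reachable — one SCC of size 2.
{3, 5} are all mutually reachable — one SCC of size 2.
{4} is an SCC by itself.
{9} is an SCC by itself.
{1} is an SCC by itself.
(and 2 more singleton SCCs)
The largest has 2 vertices.

2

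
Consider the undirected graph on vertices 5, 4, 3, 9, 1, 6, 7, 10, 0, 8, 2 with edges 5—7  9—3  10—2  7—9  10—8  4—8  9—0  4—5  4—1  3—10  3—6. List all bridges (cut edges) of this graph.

The edges on the cycle 4-5-7-9-3-10-8-4 are not bridges since each lies on that cycle.
But removing 4—1 disconnects 4 from 1; removing 0—9 disconnects 0 from 9; removing 2—10 disconnects 2 from 10; removing 6—3 disconnects 6 from 3 — these are bridges.

0-9, 1-4, 10-2, 3-6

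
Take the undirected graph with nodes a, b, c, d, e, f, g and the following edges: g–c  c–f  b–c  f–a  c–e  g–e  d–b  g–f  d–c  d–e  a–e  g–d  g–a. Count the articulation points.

Removing d, for instance, still leaves 1 component. No single vertex removal increases the component count — the graph has no articulation points.

0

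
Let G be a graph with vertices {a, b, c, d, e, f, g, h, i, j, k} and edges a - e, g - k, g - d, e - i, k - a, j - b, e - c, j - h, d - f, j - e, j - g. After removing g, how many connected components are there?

With g gone, the remaining components are: {d, f}; {a, b, c, e, h, i, j, k}.
That is 2 components.

2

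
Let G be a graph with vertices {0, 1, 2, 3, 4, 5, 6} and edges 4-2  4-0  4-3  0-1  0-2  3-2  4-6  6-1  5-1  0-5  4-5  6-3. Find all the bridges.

none

The edges on the cycle 4-6-3-2-0-4 are not bridges since each lies on that cycle.
Every edge lies on some cycle, so there are no bridges.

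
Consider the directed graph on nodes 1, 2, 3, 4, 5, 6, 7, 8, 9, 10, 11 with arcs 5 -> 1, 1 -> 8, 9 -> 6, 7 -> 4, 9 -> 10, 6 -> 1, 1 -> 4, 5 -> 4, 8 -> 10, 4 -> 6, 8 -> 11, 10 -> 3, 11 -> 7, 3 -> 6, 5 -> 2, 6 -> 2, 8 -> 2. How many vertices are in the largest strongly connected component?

{1, 3, 4, 6, 7, 8, 10, 11} are all mutually reachable — one SCC of size 8.
{5} is an SCC by itself.
{9} is an SCC by itself.
{2} is an SCC by itself.
The largest has 8 vertices.

8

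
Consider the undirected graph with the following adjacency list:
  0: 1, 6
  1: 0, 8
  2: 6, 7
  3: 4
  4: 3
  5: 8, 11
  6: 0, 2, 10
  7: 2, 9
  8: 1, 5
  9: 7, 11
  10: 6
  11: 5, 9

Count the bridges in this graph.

The edges on the cycle 11-9-7-2-6-0-1-8-5-11 are not bridges since each lies on that cycle.
But removing 10-6 disconnects 10 from 6; removing 4-3 disconnects 4 from 3 — these are bridges.
That makes 2 bridges.

2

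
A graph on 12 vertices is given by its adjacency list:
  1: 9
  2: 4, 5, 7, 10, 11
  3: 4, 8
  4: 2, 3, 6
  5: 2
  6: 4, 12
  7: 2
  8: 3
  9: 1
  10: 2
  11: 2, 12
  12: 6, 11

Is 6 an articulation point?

Deleting 6 leaves 2 components (was 2), so 6 is not a cut vertex.

No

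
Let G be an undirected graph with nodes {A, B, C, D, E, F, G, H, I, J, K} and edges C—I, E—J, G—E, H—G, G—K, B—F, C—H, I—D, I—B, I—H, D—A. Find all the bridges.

The edges on the cycle C-I-H-C are not bridges since each lies on that cycle.
But removing G—E disconnects G from E; removing H—G disconnects H from G; removing D—A disconnects D from A; removing K—G disconnects K from G — these are bridges.
In total 8 edges are bridges.

A-D, B-F, B-I, D-I, E-G, E-J, G-H, G-K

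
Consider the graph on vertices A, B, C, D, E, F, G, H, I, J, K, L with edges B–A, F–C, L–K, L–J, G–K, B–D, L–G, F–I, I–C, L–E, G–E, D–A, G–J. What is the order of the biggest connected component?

5

H is isolated — a component by itself.
Starting from A we can reach A, B, D. That is one component of size 3.
Starting from C we can reach C, F, I. That is one component of size 3.
Starting from E we can reach E, G, J, K, L. That is one component of size 5.
The largest has 5 vertices.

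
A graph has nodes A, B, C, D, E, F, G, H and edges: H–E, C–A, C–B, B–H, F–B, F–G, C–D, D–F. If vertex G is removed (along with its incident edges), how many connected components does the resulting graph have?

With G gone, the remaining components are: {A, B, C, D, E, F, H}.
That is 1 component.

1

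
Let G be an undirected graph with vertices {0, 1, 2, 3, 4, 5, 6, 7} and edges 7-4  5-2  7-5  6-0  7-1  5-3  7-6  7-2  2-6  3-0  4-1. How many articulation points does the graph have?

Removing 7 increases the component count from 1 to 2, so 7 is a cut vertex.
By contrast removing 0 leaves 1 component; it is not a cut vertex. No other vertex is a cut vertex either.

1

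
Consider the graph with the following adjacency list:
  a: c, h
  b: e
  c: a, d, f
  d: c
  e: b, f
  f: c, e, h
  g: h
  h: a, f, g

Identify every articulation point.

c, e, f, h

Removing c increases the component count from 1 to 2, so c is a cut vertex.
Removing e increases the component count from 1 to 2, so e is a cut vertex.
Removing f increases the component count from 1 to 2, so f is a cut vertex.
Likewise h is a cut vertex.
By contrast removing a leaves 1 component; it is not a cut vertex. No other vertex is a cut vertex either.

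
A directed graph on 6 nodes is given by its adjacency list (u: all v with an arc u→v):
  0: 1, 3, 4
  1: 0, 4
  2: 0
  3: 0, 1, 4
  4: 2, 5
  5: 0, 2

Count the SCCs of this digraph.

1

{0, 1, 2, 3, 4, 5} are all mutually reachable — one SCC of size 6.
That gives 1 strongly connected component.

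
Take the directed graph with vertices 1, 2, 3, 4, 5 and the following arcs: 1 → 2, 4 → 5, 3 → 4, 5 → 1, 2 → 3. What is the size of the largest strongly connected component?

{1, 2, 3, 4, 5} are all mutually reachable — one SCC of size 5.
The largest has 5 vertices.

5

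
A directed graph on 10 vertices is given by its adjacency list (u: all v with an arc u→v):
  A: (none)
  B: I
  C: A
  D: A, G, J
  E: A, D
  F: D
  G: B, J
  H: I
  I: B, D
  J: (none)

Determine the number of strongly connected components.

7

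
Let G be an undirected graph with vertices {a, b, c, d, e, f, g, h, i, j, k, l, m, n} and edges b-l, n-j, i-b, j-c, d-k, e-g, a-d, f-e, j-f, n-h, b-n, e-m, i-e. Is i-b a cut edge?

No

After removing i-b, the path i-e-f-j-n-b still connects them, so the edge is not a bridge.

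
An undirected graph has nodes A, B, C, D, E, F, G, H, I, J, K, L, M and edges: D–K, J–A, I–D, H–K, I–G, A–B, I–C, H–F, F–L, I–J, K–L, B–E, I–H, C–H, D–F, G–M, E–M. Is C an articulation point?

No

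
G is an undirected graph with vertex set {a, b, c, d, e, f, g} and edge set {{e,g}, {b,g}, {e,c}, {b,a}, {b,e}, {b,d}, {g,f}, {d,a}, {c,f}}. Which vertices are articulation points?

Removing b increases the component count from 1 to 2, so b is a cut vertex.
By contrast removing c leaves 1 component; it is not a cut vertex. No other vertex is a cut vertex either.

b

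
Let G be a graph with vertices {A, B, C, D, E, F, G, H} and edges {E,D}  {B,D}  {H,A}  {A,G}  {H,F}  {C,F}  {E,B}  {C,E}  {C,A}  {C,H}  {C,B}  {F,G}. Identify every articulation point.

C

Removing C increases the component count from 1 to 2, so C is a cut vertex.
By contrast removing G leaves 1 component; it is not a cut vertex. No other vertex is a cut vertex either.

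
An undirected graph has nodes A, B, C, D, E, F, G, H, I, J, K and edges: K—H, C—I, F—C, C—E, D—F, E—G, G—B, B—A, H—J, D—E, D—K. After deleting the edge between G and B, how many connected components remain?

Before removal there is 1 component.
G—B is a bridge — removing it separates G's side from B's side.
After removal: 2 components.

2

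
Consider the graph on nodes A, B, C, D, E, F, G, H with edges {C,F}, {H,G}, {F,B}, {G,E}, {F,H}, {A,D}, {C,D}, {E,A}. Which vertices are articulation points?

F

Removing F increases the component count from 1 to 2, so F is a cut vertex.
By contrast removing C leaves 1 component; it is not a cut vertex. No other vertex is a cut vertex either.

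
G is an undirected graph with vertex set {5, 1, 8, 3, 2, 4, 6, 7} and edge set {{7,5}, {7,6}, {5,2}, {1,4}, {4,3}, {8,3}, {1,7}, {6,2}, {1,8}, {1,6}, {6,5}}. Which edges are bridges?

none

The edges on the cycle 1-8-3-4-1 are not bridges since each lies on that cycle.
Every edge lies on some cycle, so there are no bridges.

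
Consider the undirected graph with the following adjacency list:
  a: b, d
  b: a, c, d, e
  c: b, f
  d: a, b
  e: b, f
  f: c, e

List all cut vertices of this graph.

b

Removing b increases the component count from 1 to 2, so b is a cut vertex.
By contrast removing f leaves 1 component; it is not a cut vertex. No other vertex is a cut vertex either.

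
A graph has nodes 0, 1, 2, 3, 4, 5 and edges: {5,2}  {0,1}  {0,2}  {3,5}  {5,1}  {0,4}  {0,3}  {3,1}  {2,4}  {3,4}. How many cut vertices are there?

Removing 1, for instance, still leaves 1 component. No single vertex removal increases the component count — the graph has no articulation points.

0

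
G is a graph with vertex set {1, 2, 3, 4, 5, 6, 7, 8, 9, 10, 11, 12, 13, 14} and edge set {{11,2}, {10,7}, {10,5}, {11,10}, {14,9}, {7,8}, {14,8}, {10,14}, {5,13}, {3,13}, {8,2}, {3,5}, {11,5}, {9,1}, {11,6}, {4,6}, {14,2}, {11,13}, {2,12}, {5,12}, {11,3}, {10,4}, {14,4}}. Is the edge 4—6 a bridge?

After removing 4—6, the path 4-10-11-6 still connects them, so the edge is not a bridge.

No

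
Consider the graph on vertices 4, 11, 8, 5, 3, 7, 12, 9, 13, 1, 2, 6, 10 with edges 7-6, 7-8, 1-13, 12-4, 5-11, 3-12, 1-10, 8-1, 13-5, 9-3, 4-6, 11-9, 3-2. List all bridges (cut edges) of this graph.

The edges on the cycle 7-8-1-13-5-11-9-3-12-4-6-7 are not bridges since each lies on that cycle.
But removing 2-3 disconnects 2 from 3; removing 1-10 disconnects 1 from 10 — these are bridges.

1-10, 2-3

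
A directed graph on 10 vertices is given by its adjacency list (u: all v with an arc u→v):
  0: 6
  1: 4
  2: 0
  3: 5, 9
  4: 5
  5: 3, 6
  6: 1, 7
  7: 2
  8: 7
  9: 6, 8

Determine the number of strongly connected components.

1

{0, 1, 2, 3, 4, 5, 6, 7, 8, 9} are all mutually reachable — one SCC of size 10.
That gives 1 strongly connected component.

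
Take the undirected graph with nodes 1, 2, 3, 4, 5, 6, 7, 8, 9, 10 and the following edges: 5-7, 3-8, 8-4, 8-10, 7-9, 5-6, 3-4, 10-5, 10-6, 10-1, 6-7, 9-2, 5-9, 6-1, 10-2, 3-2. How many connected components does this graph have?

1

Starting from 1 we can reach 1, 2, 3, 4, 5, 6, 7, 8, 9, 10. That is one component of size 10.
Total: 1 component.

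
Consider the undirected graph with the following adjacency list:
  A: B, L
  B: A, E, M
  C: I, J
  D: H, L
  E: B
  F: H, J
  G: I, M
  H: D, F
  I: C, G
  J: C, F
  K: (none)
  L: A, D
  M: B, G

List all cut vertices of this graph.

Removing B increases the component count from 2 to 3, so B is a cut vertex.
By contrast removing M leaves 2 components; it is not a cut vertex. No other vertex is a cut vertex either.

B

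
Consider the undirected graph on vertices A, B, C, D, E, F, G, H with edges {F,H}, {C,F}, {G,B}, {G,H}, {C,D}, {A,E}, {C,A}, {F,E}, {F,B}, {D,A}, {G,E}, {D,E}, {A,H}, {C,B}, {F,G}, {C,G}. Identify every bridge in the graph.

none

The edges on the cycle F-G-H-F are not bridges since each lies on that cycle.
Every edge lies on some cycle, so there are no bridges.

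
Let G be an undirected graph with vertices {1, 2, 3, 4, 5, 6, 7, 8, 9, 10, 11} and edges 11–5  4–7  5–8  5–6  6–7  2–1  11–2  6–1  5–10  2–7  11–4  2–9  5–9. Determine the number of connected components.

3 is isolated — a component by itself.
Starting from 1 we can reach 1, 2, 4, 5, 6, 7, 8, 9, 10, 11. That is one component of size 10.
Total: 2 components.

2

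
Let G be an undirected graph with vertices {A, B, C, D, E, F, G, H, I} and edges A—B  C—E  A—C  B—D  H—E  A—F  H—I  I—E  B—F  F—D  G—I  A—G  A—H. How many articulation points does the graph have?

Removing A increases the component count from 1 to 2, so A is a cut vertex.
By contrast removing G leaves 1 component; it is not a cut vertex. No other vertex is a cut vertex either.

1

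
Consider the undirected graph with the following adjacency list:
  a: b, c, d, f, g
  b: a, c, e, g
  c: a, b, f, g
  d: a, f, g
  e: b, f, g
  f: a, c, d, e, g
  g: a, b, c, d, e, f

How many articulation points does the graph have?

0

Removing e, for instance, still leaves 1 component. No single vertex removal increases the component count — the graph has no articulation points.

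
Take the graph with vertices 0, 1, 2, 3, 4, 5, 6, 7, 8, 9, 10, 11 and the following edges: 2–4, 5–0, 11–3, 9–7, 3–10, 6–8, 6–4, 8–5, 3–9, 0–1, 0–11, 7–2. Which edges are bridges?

The edges on the cycle 6-8-5-0-11-3-9-7-2-4-6 are not bridges since each lies on that cycle.
But removing 1–0 disconnects 1 from 0; removing 10–3 disconnects 10 from 3 — these are bridges.

0-1, 10-3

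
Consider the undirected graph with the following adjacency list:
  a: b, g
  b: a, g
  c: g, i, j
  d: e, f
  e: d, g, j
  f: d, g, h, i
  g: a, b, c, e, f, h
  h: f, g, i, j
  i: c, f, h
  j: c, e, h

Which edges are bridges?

The edges on the cycle g-a-b-g are not bridges since each lies on that cycle.
Every edge lies on some cycle, so there are no bridges.

none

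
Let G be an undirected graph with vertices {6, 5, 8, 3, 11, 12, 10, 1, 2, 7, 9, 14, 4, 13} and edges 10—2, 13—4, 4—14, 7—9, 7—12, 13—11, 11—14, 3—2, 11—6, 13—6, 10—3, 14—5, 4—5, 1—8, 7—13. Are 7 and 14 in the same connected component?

Yes

From 7 we can reach 4, 5, 6, 7, 9, 11, 12, 13, 14, which includes 14.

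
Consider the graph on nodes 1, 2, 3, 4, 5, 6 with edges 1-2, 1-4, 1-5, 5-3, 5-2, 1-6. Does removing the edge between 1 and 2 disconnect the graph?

After removing 1-2, the path 1-5-2 still connects them, so the edge is not a bridge.

No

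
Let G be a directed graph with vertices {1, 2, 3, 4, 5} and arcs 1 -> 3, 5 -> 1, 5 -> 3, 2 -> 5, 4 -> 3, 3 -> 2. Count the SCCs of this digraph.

{1, 2, 3, 5} are all mutually reachable — one SCC of size 4.
{4} is an SCC by itself.
That gives 2 strongly connected components.

2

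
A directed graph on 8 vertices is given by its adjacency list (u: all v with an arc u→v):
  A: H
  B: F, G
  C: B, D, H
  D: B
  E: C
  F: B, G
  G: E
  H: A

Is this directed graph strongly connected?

No

There is no directed path from H to F, so the graph is not strongly connected.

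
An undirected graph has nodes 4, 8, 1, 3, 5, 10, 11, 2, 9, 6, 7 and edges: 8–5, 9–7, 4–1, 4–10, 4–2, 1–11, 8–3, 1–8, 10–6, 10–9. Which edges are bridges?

1-11, 1-4, 1-8, 10-4, 10-6, 10-9, 2-4, 3-8, 5-8, 7-9

removing 1–11 disconnects 1 from 11; removing 8–3 disconnects 8 from 3; removing 2–4 disconnects 2 from 4; removing 10–9 disconnects 10 from 9 — these are bridges.
In total 10 edges are bridges.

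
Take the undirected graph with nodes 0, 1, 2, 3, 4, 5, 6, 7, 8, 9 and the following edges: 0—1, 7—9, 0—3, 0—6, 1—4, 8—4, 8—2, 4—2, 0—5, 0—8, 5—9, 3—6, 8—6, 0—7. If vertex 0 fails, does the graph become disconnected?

Yes

Deleting 0 raises the number of components from 1 to 2, so 0 is a cut vertex.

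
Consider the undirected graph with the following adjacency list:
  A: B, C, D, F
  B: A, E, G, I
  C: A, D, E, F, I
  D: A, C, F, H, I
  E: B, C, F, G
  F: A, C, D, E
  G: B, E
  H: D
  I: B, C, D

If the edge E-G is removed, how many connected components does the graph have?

E and G are still connected via E-B-G, so the component count stays at 1.

1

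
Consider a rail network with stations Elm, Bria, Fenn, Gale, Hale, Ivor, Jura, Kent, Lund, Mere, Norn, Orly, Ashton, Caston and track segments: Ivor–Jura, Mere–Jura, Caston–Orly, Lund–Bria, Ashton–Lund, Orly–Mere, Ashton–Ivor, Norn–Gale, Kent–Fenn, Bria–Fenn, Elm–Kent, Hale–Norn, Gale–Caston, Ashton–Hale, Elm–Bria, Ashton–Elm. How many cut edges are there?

0

The edges on the cycle Ashton-Hale-Norn-Gale-Caston-Orly-Mere-Jura-Ivor-Ashton are not bridges since each lies on that cycle.
Every edge lies on some cycle, so there are no bridges.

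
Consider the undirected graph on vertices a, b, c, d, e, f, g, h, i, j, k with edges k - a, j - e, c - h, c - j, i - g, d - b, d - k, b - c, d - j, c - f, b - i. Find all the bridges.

a-k, b-i, c-f, c-h, d-k, e-j, g-i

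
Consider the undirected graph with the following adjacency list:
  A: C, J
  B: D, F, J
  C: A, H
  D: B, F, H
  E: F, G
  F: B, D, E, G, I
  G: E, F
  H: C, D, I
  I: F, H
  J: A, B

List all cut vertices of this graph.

F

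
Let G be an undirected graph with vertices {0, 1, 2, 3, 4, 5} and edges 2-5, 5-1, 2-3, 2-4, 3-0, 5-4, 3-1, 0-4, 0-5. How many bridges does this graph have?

The edges on the cycle 3-0-5-1-3 are not bridges since each lies on that cycle.
Every edge lies on some cycle, so there are no bridges.

0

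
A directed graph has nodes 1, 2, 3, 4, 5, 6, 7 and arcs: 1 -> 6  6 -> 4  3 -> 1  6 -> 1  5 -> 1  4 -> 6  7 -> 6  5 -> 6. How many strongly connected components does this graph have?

5

{1, 4, 6} are all mutually reachable — one SCC of size 3.
{7} is an SCC by itself.
{2} is an SCC by itself.
{5} is an SCC by itself.
{3} is an SCC by itself.
That gives 5 strongly connected components.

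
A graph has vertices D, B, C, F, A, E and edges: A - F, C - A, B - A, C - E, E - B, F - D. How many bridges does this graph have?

2

The edges on the cycle C-E-B-A-C are not bridges since each lies on that cycle.
But removing A - F disconnects A from F; removing F - D disconnects F from D — these are bridges.
That makes 2 bridges.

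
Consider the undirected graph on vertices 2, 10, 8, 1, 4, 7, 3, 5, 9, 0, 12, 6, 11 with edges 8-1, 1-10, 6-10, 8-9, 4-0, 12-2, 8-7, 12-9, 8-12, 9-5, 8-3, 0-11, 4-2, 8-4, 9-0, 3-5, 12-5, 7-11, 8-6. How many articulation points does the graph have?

1

Removing 8 increases the component count from 1 to 2, so 8 is a cut vertex.
By contrast removing 11 leaves 1 component; it is not a cut vertex. No other vertex is a cut vertex either.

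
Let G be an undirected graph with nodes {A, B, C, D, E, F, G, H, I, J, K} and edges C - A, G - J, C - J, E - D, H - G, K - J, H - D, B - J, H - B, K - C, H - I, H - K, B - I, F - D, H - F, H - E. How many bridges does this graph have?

The edges on the cycle H-F-D-E-H are not bridges since each lies on that cycle.
But removing A - C disconnects A from C — this is a bridge.

1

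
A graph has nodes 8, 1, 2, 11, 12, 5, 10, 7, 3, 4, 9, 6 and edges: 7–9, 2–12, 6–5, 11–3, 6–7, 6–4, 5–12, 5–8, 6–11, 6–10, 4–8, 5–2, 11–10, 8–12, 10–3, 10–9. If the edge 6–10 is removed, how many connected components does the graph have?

6 and 10 are still connected via 6-11-10, so the component count stays at 2.

2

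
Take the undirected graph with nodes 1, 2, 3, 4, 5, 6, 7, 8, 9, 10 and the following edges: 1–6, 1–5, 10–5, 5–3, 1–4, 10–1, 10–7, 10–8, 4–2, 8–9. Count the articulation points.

Removing 1 increases the component count from 1 to 3, so 1 is a cut vertex.
Removing 4 increases the component count from 1 to 2, so 4 is a cut vertex.
Removing 5 increases the component count from 1 to 2, so 5 is a cut vertex.
Likewise 8, 10 are cut vertices.
By contrast removing 3 leaves 1 component; it is not a cut vertex. No other vertex is a cut vertex either.

5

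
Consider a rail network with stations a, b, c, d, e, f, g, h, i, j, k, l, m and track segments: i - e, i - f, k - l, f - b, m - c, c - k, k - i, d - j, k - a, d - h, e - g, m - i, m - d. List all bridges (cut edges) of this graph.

a-k, b-f, d-h, d-j, d-m, e-g, e-i, f-i, k-l

The edges on the cycle m-c-k-i-m are not bridges since each lies on that cycle.
But removing b - f disconnects b from f; removing k - l disconnects k from l; removing m - d disconnects m from d; removing i - f disconnects i from f — these are bridges.
In total 9 edges are bridges.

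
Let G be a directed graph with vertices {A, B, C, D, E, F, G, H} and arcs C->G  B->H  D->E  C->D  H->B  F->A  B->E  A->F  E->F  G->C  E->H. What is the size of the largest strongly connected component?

3

{B, E, H} are all mutually reachable — one SCC of size 3.
{C, G} are all mutually reachable — one SCC of size 2.
{A, F} are all mutually reachable — one SCC of size 2.
{D} is an SCC by itself.
The largest has 3 vertices.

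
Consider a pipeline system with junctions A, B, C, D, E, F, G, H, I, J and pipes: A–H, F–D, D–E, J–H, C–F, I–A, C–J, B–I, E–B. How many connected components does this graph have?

2

G is isolated — a component by itself.
Starting from A we can reach A, B, C, D, E, F, H, I, J. That is one component of size 9.
Total: 2 components.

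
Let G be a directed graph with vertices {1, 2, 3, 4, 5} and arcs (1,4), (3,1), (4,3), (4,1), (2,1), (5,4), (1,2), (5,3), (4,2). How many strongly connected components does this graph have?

2

{1, 2, 3, 4} are all mutually reachable — one SCC of size 4.
{5} is an SCC by itself.
That gives 2 strongly connected components.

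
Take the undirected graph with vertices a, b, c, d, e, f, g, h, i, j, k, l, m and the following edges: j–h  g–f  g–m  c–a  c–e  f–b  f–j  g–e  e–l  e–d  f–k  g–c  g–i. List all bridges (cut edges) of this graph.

The edges on the cycle g-c-e-g are not bridges since each lies on that cycle.
But removing g–i disconnects g from i; removing l–e disconnects l from e; removing a–c disconnects a from c; removing j–h disconnects j from h — these are bridges.
In total 10 edges are bridges.

a-c, b-f, d-e, e-l, f-g, f-j, f-k, g-i, g-m, h-j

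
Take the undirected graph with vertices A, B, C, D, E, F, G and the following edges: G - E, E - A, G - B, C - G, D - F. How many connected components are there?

Starting from D we can reach D, F. That is one component of size 2.
Starting from A we can reach A, B, C, E, G. That is one component of size 5.
Total: 2 components.

2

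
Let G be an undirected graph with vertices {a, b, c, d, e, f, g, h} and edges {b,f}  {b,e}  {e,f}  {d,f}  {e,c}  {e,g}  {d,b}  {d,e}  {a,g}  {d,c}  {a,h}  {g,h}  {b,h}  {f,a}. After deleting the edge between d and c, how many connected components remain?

1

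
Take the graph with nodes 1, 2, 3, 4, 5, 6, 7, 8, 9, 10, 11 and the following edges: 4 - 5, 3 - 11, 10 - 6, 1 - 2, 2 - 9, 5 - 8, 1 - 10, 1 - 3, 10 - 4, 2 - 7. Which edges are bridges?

1-10, 1-2, 1-3, 10-4, 10-6, 11-3, 2-7, 2-9, 4-5, 5-8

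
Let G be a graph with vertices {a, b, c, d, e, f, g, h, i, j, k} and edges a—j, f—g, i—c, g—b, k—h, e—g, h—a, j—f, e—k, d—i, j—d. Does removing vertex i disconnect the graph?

Deleting i raises the number of components from 1 to 2, so i is a cut vertex.

Yes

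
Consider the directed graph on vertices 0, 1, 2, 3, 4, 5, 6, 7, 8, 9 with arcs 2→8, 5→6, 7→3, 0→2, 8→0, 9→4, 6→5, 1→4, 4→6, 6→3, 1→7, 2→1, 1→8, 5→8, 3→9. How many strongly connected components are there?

1

{0, 1, 2, 3, 4, 5, 6, 7, 8, 9} are all mutually reachable — one SCC of size 10.
That gives 1 strongly connected component.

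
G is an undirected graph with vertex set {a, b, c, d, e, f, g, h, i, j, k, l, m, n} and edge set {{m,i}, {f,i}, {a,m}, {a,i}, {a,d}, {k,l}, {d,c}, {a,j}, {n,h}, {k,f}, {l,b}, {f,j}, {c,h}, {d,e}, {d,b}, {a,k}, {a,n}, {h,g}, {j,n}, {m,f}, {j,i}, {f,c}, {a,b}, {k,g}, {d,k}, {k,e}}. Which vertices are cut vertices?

none

Removing n, for instance, still leaves 1 component. No single vertex removal increases the component count — the graph has no articulation points.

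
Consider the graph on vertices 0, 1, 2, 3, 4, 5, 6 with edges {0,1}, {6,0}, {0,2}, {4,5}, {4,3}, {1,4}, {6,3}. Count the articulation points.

Removing 0 increases the component count from 1 to 2, so 0 is a cut vertex.
Removing 4 increases the component count from 1 to 2, so 4 is a cut vertex.
By contrast removing 6 leaves 1 component; it is not a cut vertex. No other vertex is a cut vertex either.

2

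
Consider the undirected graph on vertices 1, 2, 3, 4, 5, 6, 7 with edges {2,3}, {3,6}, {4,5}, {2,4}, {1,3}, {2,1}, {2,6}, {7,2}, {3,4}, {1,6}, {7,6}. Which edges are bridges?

4-5

The edges on the cycle 2-1-6-2 are not bridges since each lies on that cycle.
But removing 4 - 5 disconnects 4 from 5 — this is a bridge.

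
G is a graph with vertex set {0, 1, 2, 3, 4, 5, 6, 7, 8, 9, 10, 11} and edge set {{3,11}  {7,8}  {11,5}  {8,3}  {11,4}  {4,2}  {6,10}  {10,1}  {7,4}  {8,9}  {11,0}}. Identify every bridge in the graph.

The edges on the cycle 7-8-3-11-4-7 are not bridges since each lies on that cycle.
But removing 6 - 10 disconnects 6 from 10; removing 11 - 0 disconnects 11 from 0; removing 11 - 5 disconnects 11 from 5; removing 8 - 9 disconnects 8 from 9 — these are bridges.
In total 6 edges are bridges.

0-11, 1-10, 10-6, 11-5, 2-4, 8-9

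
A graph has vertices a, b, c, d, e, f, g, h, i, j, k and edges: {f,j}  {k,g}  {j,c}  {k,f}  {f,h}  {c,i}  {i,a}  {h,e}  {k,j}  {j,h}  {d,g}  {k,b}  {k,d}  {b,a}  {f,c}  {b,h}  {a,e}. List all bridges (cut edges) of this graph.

The edges on the cycle k-d-g-k are not bridges since each lies on that cycle.
Every edge lies on some cycle, so there are no bridges.

none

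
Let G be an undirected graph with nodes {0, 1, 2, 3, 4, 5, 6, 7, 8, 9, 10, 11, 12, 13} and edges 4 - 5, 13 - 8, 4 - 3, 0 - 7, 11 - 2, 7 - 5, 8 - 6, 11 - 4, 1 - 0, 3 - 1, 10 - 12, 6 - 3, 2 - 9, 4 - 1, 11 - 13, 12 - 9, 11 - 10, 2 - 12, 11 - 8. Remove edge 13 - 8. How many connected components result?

1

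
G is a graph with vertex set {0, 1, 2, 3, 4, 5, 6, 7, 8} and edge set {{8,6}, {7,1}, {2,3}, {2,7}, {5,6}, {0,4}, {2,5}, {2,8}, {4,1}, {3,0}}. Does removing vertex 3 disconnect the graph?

No

Deleting 3 leaves 1 component (was 1) (its neighbors 0, 2 remain connected to each other), so 3 is not a cut vertex.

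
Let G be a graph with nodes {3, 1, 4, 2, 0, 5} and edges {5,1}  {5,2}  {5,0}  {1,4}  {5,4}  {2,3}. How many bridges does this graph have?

3

The edges on the cycle 5-1-4-5 are not bridges since each lies on that cycle.
But removing 2–3 disconnects 2 from 3; removing 5–2 disconnects 5 from 2; removing 5–0 disconnects 5 from 0 — these are bridges.
That makes 3 bridges.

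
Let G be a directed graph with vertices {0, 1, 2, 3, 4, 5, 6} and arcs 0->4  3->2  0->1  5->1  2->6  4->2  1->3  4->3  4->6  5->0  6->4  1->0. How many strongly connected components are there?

{2, 3, 4, 6} are all mutually reachable — one SCC of size 4.
{0, 1} are all mutually reachable — one SCC of size 2.
{5} is an SCC by itself.
That gives 3 strongly connected components.

3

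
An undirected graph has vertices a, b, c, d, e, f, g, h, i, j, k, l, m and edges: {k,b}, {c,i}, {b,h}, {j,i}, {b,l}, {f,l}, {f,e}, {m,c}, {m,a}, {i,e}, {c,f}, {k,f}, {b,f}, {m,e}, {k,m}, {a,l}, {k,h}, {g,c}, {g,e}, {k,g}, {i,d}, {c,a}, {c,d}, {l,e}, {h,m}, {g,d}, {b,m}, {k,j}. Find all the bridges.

none

The edges on the cycle k-g-c-f-e-i-j-k are not bridges since each lies on that cycle.
Every edge lies on some cycle, so there are no bridges.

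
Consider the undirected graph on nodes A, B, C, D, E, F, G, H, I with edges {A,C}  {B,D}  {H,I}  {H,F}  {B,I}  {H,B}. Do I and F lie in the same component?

From I we can reach B, D, F, H, I, which includes F.

Yes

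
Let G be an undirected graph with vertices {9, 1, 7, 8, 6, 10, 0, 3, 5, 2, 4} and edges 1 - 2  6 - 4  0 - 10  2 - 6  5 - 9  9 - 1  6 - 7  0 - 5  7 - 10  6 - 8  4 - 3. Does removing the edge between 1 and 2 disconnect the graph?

No

After removing 1 - 2, the path 1-9-5-0-10-7-6-2 still connects them, so the edge is not a bridge.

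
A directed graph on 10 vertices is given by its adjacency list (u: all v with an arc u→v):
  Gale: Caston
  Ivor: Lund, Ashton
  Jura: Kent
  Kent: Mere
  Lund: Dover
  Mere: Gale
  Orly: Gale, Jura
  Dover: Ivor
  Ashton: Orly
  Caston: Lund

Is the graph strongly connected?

Yes

From Gale we can reach every vertex (Gale, Ivor, Jura, Kent, Lund, Mere, Orly, Dover, Ashton, Caston), and every vertex can reach Gale (Gale, Ivor, Jura, Kent, Lund, Mere, Orly, Dover, Ashton, Caston). So the whole graph is one strongly connected component.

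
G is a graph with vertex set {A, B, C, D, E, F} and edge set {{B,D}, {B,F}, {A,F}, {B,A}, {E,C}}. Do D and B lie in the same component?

Yes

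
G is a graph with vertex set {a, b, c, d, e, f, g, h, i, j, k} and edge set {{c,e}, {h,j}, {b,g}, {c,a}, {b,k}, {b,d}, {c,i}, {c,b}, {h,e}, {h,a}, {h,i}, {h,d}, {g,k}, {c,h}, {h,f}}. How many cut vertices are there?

Removing b increases the component count from 1 to 2, so b is a cut vertex.
Removing h increases the component count from 1 to 3, so h is a cut vertex.
By contrast removing i leaves 1 component; it is not a cut vertex. No other vertex is a cut vertex either.

2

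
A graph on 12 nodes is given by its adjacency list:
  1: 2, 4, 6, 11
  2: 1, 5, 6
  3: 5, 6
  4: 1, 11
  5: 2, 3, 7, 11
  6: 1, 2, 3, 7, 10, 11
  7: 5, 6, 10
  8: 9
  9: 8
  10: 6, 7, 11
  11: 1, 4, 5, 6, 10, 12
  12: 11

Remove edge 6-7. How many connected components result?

2

6 and 7 are still connected via 6-10-7, so the component count stays at 2.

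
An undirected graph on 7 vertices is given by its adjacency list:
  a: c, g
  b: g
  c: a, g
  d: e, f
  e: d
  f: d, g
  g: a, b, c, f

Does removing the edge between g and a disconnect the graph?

After removing g-a, the path g-c-a still connects them, so the edge is not a bridge.

No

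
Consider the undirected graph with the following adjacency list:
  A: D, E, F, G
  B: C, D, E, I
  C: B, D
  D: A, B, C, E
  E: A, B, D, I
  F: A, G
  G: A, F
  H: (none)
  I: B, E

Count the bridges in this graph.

The edges on the cycle A-G-F-A are not bridges since each lies on that cycle.
Every edge lies on some cycle, so there are no bridges.

0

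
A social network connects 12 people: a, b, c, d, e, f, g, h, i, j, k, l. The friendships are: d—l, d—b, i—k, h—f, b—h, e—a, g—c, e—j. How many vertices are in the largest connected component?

5

Starting from c we can reach c, g. That is one component of size 2.
Starting from i we can reach i, k. That is one component of size 2.
Starting from a we can reach a, e, j. That is one component of size 3.
Starting from b we can reach b, d, f, h, l. That is one component of size 5.
The largest has 5 vertices.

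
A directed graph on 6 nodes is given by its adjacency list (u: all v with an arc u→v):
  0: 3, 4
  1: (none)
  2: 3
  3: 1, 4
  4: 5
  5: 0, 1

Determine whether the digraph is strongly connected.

No

There is no directed path from 1 to 3, so the graph is not strongly connected.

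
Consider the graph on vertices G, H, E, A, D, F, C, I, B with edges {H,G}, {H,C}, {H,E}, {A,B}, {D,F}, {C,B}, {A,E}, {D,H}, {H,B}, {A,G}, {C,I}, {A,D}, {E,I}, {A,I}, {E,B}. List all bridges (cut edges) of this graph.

D-F

The edges on the cycle H-E-B-H are not bridges since each lies on that cycle.
But removing F-D disconnects F from D — this is a bridge.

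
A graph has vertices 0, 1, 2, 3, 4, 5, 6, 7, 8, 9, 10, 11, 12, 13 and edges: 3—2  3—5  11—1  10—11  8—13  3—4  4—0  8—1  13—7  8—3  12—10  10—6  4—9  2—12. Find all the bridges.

0-4, 10-6, 13-7, 13-8, 3-4, 3-5, 4-9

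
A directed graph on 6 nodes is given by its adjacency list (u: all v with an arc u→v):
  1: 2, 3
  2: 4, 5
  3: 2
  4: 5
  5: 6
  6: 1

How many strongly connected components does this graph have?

{1, 2, 3, 4, 5, 6} are all mutually reachable — one SCC of size 6.
That gives 1 strongly connected component.

1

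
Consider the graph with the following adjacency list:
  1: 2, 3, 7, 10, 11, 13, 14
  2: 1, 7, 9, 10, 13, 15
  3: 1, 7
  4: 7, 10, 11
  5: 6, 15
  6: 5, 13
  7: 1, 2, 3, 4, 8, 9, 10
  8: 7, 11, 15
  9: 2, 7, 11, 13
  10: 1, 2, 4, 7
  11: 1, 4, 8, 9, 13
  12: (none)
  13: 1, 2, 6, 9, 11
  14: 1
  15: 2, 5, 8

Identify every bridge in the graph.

1-14

The edges on the cycle 13-11-1-3-7-2-13 are not bridges since each lies on that cycle.
But removing 14-1 disconnects 14 from 1 — this is a bridge.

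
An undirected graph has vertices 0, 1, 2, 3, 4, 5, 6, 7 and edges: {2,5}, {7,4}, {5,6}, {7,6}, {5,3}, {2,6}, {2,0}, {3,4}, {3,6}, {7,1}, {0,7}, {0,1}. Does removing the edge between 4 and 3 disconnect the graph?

No

After removing 4—3, the path 4-7-6-3 still connects them, so the edge is not a bridge.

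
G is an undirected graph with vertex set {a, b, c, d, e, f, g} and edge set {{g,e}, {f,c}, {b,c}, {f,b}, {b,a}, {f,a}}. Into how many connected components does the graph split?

d is isolated — a component by itself.
Starting from e we can reach e, g. That is one component of size 2.
Starting from a we can reach a, b, c, f. That is one component of size 4.
Total: 3 components.

3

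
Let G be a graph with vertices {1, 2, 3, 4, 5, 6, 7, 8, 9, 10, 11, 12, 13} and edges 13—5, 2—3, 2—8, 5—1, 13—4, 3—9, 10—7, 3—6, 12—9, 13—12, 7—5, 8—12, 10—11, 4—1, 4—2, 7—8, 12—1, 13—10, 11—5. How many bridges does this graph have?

The edges on the cycle 13-4-2-3-9-12-13 are not bridges since each lies on that cycle.
But removing 6—3 disconnects 6 from 3 — this is a bridge.

1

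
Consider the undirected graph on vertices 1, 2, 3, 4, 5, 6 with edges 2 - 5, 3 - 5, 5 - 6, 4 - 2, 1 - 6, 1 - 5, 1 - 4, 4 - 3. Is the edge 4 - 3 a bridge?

No

After removing 4 - 3, the path 4-1-5-3 still connects them, so the edge is not a bridge.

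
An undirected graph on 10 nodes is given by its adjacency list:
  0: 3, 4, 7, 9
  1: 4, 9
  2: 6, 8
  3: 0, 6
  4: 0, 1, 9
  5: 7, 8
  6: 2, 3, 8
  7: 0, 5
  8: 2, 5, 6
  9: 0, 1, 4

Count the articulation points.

1

Removing 0 increases the component count from 1 to 2, so 0 is a cut vertex.
By contrast removing 7 leaves 1 component; it is not a cut vertex. No other vertex is a cut vertex either.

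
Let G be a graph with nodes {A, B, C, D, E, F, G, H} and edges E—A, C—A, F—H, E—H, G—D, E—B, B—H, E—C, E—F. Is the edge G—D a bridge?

Yes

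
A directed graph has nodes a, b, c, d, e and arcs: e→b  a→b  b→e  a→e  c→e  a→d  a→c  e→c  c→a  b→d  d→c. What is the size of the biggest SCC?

5

{a, b, c, d, e} are all mutually reachable — one SCC of size 5.
The largest has 5 vertices.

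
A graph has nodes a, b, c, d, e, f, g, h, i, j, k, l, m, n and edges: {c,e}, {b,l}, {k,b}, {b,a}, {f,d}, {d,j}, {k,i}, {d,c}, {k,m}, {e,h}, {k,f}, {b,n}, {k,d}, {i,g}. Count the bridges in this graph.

11

The edges on the cycle k-f-d-k are not bridges since each lies on that cycle.
But removing k—b disconnects k from b; removing c—d disconnects c from d; removing m—k disconnects m from k; removing n—b disconnects n from b — these are bridges.
In total 11 edges are bridges.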